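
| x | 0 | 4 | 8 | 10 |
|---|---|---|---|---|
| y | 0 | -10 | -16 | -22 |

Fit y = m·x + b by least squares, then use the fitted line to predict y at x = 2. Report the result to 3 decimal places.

ŷ = -4.644

Sums needed: Σx·x = 180, Σx = 22, Σ1 = 4.
Moment sums: Σx·y = -388, Σy = -48.
MᵀM·[m, b]ᵀ = Mᵀy becomes [[180, 22]; [22, 4]]·[m, b]ᵀ = [-388, -48]ᵀ.
Eliminating b: 4·(row 1) − 22·(row 2) gives 236·m = 4·(-388) − 22·(-48) = -496, so m = -124/59.
Then b = ((-48) − 22·(-124/59))/4 = -26/59.
At x = 2: ŷ = (-124/59)·(2) + (-26/59)·(1) = -274/59.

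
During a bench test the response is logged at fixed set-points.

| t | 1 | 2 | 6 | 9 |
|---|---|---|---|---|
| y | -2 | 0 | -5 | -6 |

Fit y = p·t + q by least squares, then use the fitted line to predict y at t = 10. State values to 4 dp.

Normal-equation sums: Σt·t = 122, Σt = 18, Σ1 = 4.
For Aᵀy: Σt·y = -86, Σy = -13.
det = 122·4 − 18² = 164.
p = ((-86)·4 − 18·(-13))/164 = -55/82; q = (122·(-13) − 18·(-86))/164 = -19/82.
At t = 10: ŷ = (-55/82)·(10) + (-19/82)·(1) = -569/82.

ŷ = -6.9390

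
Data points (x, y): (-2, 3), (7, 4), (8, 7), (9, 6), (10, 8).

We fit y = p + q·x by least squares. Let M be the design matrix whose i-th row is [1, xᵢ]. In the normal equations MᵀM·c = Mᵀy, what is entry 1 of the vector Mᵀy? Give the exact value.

Entry 1 ↔ basis 1, so (Mᵀy)_{1} = Σᵢ yᵢ = (1)·(3) + (1)·(4) + (1)·(7) + (1)·(6) + (1)·(8) = 28.

28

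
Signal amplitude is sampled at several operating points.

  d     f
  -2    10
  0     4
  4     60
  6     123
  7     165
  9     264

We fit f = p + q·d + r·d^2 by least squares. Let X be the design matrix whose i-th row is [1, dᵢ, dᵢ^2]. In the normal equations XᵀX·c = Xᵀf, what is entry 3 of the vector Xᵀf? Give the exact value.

Entry 3 ↔ basis d^2, so (Xᵀf)_{3} = Σᵢ (d^2)·fᵢ = (4)·(10) + (0)·(4) + (16)·(60) + (36)·(123) + (49)·(165) + (81)·(264) = 34897.

34897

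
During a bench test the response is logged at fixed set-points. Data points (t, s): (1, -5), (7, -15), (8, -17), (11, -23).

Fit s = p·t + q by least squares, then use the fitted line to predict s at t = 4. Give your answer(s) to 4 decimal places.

ŝ = -10.0995

With design matrix A, AᵀA = [[235, 27]; [27, 4]] and Aᵀs = [-499, -60]ᵀ.
Eliminating q: 4·(row 1) − 27·(row 2) gives 211·p = 4·(-499) − 27·(-60) = -376, so p = -376/211.
Then q = ((-60) − 27·(-376/211))/4 = -627/211.
At t = 4: ŝ = (-376/211)·(4) + (-627/211)·(1) = -2131/211.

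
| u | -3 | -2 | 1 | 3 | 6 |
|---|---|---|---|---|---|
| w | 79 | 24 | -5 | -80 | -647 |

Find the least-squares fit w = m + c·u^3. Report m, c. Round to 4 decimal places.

m = -0.8012, c = -2.9904

Normal-equation sums: Σ1 = 5, Σu^3 = 209, Σu^3·u^3 = 48179.
For Xᵀw: Σw = -629, Σu^3·w = -144242.
Normal equations: [[5, 209]; [209, 48179]]·[m, c]ᵀ = [-629, -144242]ᵀ.
Determinant 5·48179 − 209² = 197214.
m = ((-629)·48179 − 209·(-144242))/197214 = -52671/65738; c = (5·(-144242) − 209·(-629))/197214 = -196583/65738.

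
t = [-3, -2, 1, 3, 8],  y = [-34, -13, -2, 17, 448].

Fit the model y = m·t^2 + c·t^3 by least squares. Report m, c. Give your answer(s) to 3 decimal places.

m = -0.941, c = 0.992

Normal-equation sums: Σt^2·t^2 = 4275, Σt^2·t^3 = 32737, Σt^3·t^3 = 263667.
Right-hand side: Σt^2·y = 28465, Σt^3·y = 230855.
XᵀX·[m, c]ᵀ = Xᵀy becomes [[4275, 32737]; [32737, 263667]]·[m, c]ᵀ = [28465, 230855]ᵀ.
Determinant 4275·263667 − 32737² = 55465256.
m = (28465·263667 − 32737·230855)/55465256 = -1186795/1260574; c = (4275·230855 − 32737·28465)/55465256 = 65845/66346.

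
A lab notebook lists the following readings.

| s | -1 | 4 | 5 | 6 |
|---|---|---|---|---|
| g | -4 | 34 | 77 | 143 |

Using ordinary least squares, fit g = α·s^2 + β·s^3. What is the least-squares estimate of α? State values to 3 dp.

Entries of XᵀX: Σs^2·s^2 = 2178, Σs^2·s^3 = 11924, Σs^3·s^3 = 66378.
Right-hand side: Σs^2·g = 7613, Σs^3·g = 42693.
Normal equations: [[2178, 11924]; [11924, 66378]]·[α, β]ᵀ = [7613, 42693]ᵀ.
Δ = 2178·66378 − 11924² = 2389508.
α = (7613·66378 − 11924·42693)/2389508 = -1867809/1194754; β = (2178·42693 − 11924·7613)/2389508 = 100361/108614.

α = -1.563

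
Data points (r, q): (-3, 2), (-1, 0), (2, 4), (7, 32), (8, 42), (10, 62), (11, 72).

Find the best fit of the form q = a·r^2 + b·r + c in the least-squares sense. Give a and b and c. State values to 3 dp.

Forming MᵀM = [[31236, 3166, 348]; [3166, 348, 34]; [348, 34, 7]] and Mᵀq = [19202, 1974, 214]ᵀ gives MᵀM·[a, b, c]ᵀ = Mᵀq.
Solving the 3×3 system (Gaussian elimination) gives a = 65335/129661, b = 677077/648305, c = 290536/648305.

a = 0.504, b = 1.044, c = 0.448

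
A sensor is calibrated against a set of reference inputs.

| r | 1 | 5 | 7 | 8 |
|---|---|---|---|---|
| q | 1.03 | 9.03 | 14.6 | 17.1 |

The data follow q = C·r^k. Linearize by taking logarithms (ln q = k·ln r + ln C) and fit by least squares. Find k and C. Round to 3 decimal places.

k = 1.355, C = 1.029

Taking logs, ln q = k·ln r + ln C, so regress ln q on ln r.
Σln r = 5.6348, Σ(ln r)² = 10.7009, Σln q = 7.7502, Σln r·ln q = 14.6624.
Normal system: [[10.7009, 5.6348]; [5.6348, 4]]·[k, ln C]ᵀ = [14.6624, 7.7502]ᵀ.
Δ = 10.7009·4 − (5.6348)² = 11.0529; k = (14.6624·4 − 5.6348·7.7502)/11.0529 = 1.35519, ln C = (10.7009·7.7502 − 5.6348·14.6624)/11.0529 = 0.02851, so C = exp(0.02851) = 1.02892.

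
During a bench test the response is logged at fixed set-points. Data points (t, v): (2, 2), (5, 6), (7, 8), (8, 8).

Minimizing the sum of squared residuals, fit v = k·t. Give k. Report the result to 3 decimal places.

k = 1.085

With design matrix M, MᵀM = [[142]] and Mᵀv = [154]ᵀ.
k = 154/142 = 1.08451.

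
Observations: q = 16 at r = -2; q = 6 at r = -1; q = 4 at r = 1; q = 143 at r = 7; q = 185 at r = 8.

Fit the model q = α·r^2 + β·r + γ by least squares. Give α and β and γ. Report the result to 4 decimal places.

Setting ∂/∂α … = 0 gives: 6515·α + 847·β + 119·γ = 18921;  847·α + 119·β + 13·γ = 2447;  119·α + 13·β + 5·γ = 354.
Row-reducing yields α = 61285/20634, β = -5661/6878, γ = 23230/10317.

α = 2.9701, β = -0.8231, γ = 2.2516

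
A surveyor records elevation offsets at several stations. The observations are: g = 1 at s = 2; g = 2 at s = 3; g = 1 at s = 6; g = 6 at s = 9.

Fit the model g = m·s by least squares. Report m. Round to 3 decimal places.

m = 0.523

Entries of MᵀM: Σs·s = 130.
For Mᵀg: Σs·g = 68.
So MᵀM·[m]ᵀ = Mᵀg: [[130]]·[m]ᵀ = [68]ᵀ.
m = 68/130 = 0.523077.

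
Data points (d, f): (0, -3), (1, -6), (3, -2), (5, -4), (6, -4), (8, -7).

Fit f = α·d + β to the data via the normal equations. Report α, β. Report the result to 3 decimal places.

The normal equations are: 135·α + 23·β = -112;  23·α + 6·β = -26.
(Σd·d = 135, Σd = 23, Σ1 = 6, Σd·f = -112, Σf = -26.)
Δ = 135·6 − 23² = 281.
α = ((-112)·6 − 23·(-26))/281 = -74/281; β = (135·(-26) − 23·(-112))/281 = -934/281.

α = -0.263, β = -3.324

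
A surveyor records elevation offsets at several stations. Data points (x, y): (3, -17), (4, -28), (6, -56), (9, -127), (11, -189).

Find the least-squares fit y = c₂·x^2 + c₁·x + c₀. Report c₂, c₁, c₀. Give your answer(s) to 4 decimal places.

c₂ = -1.6595, c₁ = 1.7401, c₀ = -7.5970

Setting ∂/∂c₂ … = 0 gives: 22835·c₂ + 2367·c₁ + 263·c₀ = -35773;  2367·c₂ + 263·c₁ + 33·c₀ = -3721;  263·c₂ + 33·c₁ + 5·c₀ = -417.
Row-reducing yields c₂ = -17509/10551, c₁ = 6120/3517, c₀ = -80156/10551.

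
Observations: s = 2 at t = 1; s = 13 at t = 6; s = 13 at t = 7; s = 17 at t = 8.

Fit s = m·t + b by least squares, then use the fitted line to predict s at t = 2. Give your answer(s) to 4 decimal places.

The normal system MᵀM·[m, b]ᵀ = Mᵀs is [[150, 22]; [22, 4]]·[m, b]ᵀ = [307, 45]ᵀ.
Determinant 150·4 − 22² = 116.
m = (307·4 − 22·45)/116 = 119/58; b = (150·45 − 22·307)/116 = -1/29.
At t = 2: ŝ = (119/58)·(2) + (-1/29)·(1) = 118/29.

ŝ = 4.0690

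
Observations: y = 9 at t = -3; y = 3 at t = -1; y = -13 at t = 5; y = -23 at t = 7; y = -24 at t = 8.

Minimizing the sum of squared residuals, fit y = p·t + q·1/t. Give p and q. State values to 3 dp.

p = -3.035, q = 0.245

Normal-equation sums: Σt·t = 148, Σt·1/t = 5, Σ1/t·1/t = 837649/705600.
And Σt·y = -448, Σ1/t·y = -521/35.
So MᵀM·[p, q]ᵀ = Mᵀy: [[148, 5]; [5, 837649/705600]]·[p, q]ᵀ = [-448, -521/35]ᵀ.
Δ = 148·(837649/705600) − 5² = 26583013/176400.
p = ((-448)·(837649/705600) − 5·(-521/35))/(26583013/176400) = -80687488/26583013; q = (148·(-521/35) − 5·(-448))/(26583013/176400) = 6511680/26583013.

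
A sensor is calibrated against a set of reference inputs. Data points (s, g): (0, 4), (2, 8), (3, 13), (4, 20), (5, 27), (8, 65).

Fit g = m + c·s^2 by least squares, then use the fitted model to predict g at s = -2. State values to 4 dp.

ĝ = 7.9841

Compute the Gram sums: Σ1 = 6, Σs^2 = 118, Σs^2·s^2 = 5074.
And Σg = 137, Σs^2·g = 5304.
Normal equations: [[6, 118]; [118, 5074]]·[m, c]ᵀ = [137, 5304]ᵀ.
det = 6·5074 − 118² = 16520.
m = (137·5074 − 118·5304)/16520 = 587/140; c = (6·5304 − 118·137)/16520 = 7829/8260.
At s = -2: ĝ = (587/140)·(1) + (7829/8260)·(4) = 65949/8260.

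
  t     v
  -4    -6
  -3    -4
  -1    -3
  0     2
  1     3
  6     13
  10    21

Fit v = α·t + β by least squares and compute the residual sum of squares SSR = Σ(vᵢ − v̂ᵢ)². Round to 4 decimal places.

Entries of AᵀA: Σt·t = 163, Σt = 9, Σ1 = 7.
Moment sums: Σt·v = 330, Σv = 26.
So AᵀA·[α, β]ᵀ = Aᵀv: [[163, 9]; [9, 7]]·[α, β]ᵀ = [330, 26]ᵀ.
det = 163·7 − 9² = 1060.
α = (330·7 − 9·26)/1060 = 519/265; β = (163·26 − 9·330)/1060 = 317/265.
Residuals: 169/265, 36/53, -593/265, 213/265, -41/265, 14/265, 58/265; SSR = 1748/265.

SSR = 6.5962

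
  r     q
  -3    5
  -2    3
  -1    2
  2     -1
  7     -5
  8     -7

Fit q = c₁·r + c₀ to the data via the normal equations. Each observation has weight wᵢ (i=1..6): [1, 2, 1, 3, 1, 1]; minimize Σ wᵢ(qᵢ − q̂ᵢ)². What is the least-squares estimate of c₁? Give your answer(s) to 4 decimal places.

Forming MᵀWM = [[143, 13]; [13, 9]] and MᵀWq = [-126, -2]ᵀ gives MᵀWM·[c₁, c₀]ᵀ = MᵀWq.
Eliminating c₀: 9·(row 1) − 13·(row 2) gives 1118·c₁ = 9·(-126) − 13·(-2) = -1108, so c₁ = -554/559.
Then c₀ = ((-2) − 13·(-554/559))/9 = 52/43.

c₁ = -0.9911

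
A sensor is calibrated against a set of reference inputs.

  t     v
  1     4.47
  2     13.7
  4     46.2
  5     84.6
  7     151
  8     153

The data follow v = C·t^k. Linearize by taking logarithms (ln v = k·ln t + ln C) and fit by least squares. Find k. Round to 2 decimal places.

k = 1.77

With ln vᵢ as the transformed response and ln tᵢ as the regressor:
Σln t = 7.7142, Σ(ln t)² = 13.1032, Σln v = 22.4334, Σln t·ln v = 34.4941.
Equations: 13.1032·k + 7.7142·ln C = 34.4941;  7.7142·k + 6·ln C = 22.4334.
Solving (det = 19.1098): k = 1.77439, ln C = 1.45756.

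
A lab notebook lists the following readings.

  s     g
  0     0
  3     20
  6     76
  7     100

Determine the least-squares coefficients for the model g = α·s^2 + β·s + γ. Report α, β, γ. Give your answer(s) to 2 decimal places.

Entries of MᵀM: Σs^2·s^2 = 3778, Σs^2·s = 586, Σs^2 = 94, Σs·s = 94, Σs = 16, Σ1 = 4.
And Σs^2·g = 7816, Σs·g = 1216, Σg = 196.
So MᵀM·[α, β, γ]ᵀ = Mᵀg: [[3778, 586, 94]; [586, 94, 16]; [94, 16, 4]]·[α, β, γ]ᵀ = [7816, 1216, 196]ᵀ.
Row-reducing yields α = 62/33, β = 206/165, γ = -8/55.

α = 1.88, β = 1.25, γ = -0.15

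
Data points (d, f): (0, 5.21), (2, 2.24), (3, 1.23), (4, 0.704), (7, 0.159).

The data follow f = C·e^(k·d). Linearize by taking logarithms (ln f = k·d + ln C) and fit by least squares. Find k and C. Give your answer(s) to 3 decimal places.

Let Y = ln f. Fitting Y = k·d + ln C by least squares:
Over the data: Σd = 16.0000, Σ(d)² = 78.0000, Σln f = 0.4742, Σd·ln f = -12.0419.
Normal system: [[78.0000, 16.0000]; [16.0000, 5]]·[k, ln C]ᵀ = [-12.0419, 0.4742]ᵀ.
Δ = 78.0000·5 − (16.0000)² = 134.0000; k = (-12.0419·5 − 16.0000·0.4742)/134.0000 = -0.50595, ln C = (78.0000·0.4742 − 16.0000·-12.0419)/134.0000 = 1.71389, so C = exp(1.71389) = 5.55049.

k = -0.506, C = 5.550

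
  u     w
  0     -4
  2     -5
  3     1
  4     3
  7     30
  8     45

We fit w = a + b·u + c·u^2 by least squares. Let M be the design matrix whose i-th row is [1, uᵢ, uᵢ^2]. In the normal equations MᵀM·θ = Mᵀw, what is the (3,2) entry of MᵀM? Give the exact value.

Row 3 ↔ basis u^2, column 2 ↔ basis u, so (MᵀM)_{3,2} = Σᵢ (u^2)·(u) = (0)·(0) + (4)·(2) + (9)·(3) + (16)·(4) + (49)·(7) + (64)·(8) = 954.

954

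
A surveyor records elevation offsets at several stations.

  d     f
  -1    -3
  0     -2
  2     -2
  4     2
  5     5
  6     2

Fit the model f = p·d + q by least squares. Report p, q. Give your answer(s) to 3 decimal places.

The normal system AᵀA·[p, q]ᵀ = Aᵀf is [[82, 16]; [16, 6]]·[p, q]ᵀ = [44, 2]ᵀ.
Eliminating q: 6·(row 1) − 16·(row 2) gives 236·p = 6·44 − 16·2 = 232, so p = 58/59.
Then q = (2 − 16·(58/59))/6 = -135/59.

p = 0.983, q = -2.288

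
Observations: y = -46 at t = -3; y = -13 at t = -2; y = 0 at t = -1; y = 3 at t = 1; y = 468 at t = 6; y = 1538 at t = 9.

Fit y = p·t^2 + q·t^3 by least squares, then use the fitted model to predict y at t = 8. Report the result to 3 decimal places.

ŷ = 1087.165

Forming MᵀM = [[7956, 66550]; [66550, 578892]] and Mᵀy = [140963, 1223639]ᵀ gives MᵀM·[p, q]ᵀ = Mᵀy.
Eliminating q: 578892·(row 1) − 66550·(row 2) gives 176762252·p = 578892·140963 − 66550·1223639 = 169177546, so p = 84588773/88381126.
Then q = (1223639 − 66550·(84588773/88381126))/578892 = 177092117/88381126.
At t = 8: ŷ = (84588773/88381126)·(64) + (177092117/88381126)·(512) = 48042422688/44190563.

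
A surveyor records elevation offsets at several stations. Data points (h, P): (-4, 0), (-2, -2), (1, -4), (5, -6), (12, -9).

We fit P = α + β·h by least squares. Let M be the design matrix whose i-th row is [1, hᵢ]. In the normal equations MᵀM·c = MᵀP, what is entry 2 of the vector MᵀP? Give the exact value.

-138

Entry 2 ↔ basis h, so (MᵀP)_{2} = Σᵢ (h)·Pᵢ = (-4)·(0) + (-2)·(-2) + (1)·(-4) + (5)·(-6) + (12)·(-9) = -138.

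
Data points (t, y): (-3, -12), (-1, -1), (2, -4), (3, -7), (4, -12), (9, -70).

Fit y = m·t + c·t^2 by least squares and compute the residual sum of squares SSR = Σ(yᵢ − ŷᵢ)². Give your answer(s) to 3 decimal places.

The normal system AᵀA·[m, c]ᵀ = Aᵀy is [[120, 800]; [800, 6996]]·[m, c]ᵀ = [-670, -6050]ᵀ.
Eliminating c: 6996·(row 1) − 800·(row 2) gives 199520·m = 6996·(-670) − 800·(-6050) = 152680, so m = 3817/4988.
Then c = ((-6050) − 800·(3817/4988))/6996 = -2375/2494.
Residuals: -195/172, 3579/4988, -4293/2494, -3617/4988, 219/1247, 1237/4988; SSR = 13421/2494.

SSR = 5.381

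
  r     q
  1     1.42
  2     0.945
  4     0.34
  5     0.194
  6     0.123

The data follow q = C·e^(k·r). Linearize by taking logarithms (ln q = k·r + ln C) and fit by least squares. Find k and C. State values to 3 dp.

k = -0.499, C = 2.438

Taking logs, ln q = k·r + ln C, so regress ln q on r.
Σr = 18.0000, Σ(r)² = 82.0000, Σln q = -4.5202, Σr·ln q = -24.8506.
Normal system: [[82.0000, 18.0000]; [18.0000, 5]]·[k, ln C]ᵀ = [-24.8506, -4.5202]ᵀ.
Solving (det = 86.0000): k = -0.49872, ln C = 0.89135, so C = exp(0.89135) = 2.43841.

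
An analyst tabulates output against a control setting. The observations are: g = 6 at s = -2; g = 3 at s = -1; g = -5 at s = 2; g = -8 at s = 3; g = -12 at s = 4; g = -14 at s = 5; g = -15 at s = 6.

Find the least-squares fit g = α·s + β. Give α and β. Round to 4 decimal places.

From the data, Σs·s = 95, Σs = 17, Σ1 = 7.
For Mᵀg: Σs·g = -257, Σg = -45.
So MᵀM·[α, β]ᵀ = Mᵀg: [[95, 17]; [17, 7]]·[α, β]ᵀ = [-257, -45]ᵀ.
det = 95·7 − 17² = 376.
α = ((-257)·7 − 17·(-45))/376 = -11/4; β = (95·(-45) − 17·(-257))/376 = 1/4.

α = -2.7500, β = 0.2500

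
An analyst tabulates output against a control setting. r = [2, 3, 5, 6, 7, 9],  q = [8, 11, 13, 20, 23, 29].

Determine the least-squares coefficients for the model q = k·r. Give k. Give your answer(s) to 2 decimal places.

The normal system AᵀA·[k]ᵀ = Aᵀq is [[204]]·[k]ᵀ = [656]ᵀ.
Hence k = 656 / 204 ≈ 3.21569.

k = 3.22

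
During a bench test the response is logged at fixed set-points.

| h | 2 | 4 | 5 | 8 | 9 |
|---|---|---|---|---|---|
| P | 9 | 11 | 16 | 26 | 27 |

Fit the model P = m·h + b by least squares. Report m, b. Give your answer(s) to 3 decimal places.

Entries of MᵀM: Σh·h = 190, Σh = 28, Σ1 = 5.
Right-hand side: Σh·P = 593, ΣP = 89.
So MᵀM·[m, b]ᵀ = MᵀP: [[190, 28]; [28, 5]]·[m, b]ᵀ = [593, 89]ᵀ.
det = 190·5 − 28² = 166.
m = (593·5 − 28·89)/166 = 473/166; b = (190·89 − 28·593)/166 = 153/83.

m = 2.849, b = 1.843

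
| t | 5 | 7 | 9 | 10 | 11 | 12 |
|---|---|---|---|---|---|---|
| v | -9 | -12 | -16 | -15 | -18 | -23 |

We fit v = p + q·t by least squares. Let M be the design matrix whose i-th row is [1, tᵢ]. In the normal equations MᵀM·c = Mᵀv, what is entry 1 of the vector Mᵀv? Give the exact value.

Entry 1 ↔ basis 1, so (Mᵀv)_{1} = Σᵢ vᵢ = (1)·(-9) + (1)·(-12) + (1)·(-16) + (1)·(-15) + (1)·(-18) + (1)·(-23) = -93.

-93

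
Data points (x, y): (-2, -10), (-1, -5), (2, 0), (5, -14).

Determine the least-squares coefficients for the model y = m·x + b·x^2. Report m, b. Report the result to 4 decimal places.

m = 2.7687, b = -1.1221

MᵀM·[m, b]ᵀ = Mᵀy reads: 34·m + 124·b = -45;  124·m + 658·b = -395.
det = 34·658 − 124² = 6996.
m = ((-45)·658 − 124·(-395))/6996 = 9685/3498; b = (34·(-395) − 124·(-45))/6996 = -3925/3498.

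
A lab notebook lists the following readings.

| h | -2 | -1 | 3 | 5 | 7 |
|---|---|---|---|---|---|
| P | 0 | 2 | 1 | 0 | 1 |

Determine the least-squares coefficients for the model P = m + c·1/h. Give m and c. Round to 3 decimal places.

Normal-equation sums: Σ1 = 5, Σ1/h = -173/210, Σ1/h·1/h = 62689/44100.
Moment sums: ΣP = 4, Σ1/h·P = -32/21.
So XᵀX·[m, c]ᵀ = XᵀP: [[5, -173/210]; [-173/210, 62689/44100]]·[m, c]ᵀ = [4, -32/21]ᵀ.
Eliminating c: (62689/44100)·(row 1) − (-173/210)·(row 2) gives (70879/11025)·m = (62689/44100)·4 − (-173/210)·(-32/21) = 16283/3675, so m = 48849/70879.
Then c = ((-32/21) − (-173/210)·(48849/70879))/(62689/44100) = -47670/70879.

m = 0.689, c = -0.673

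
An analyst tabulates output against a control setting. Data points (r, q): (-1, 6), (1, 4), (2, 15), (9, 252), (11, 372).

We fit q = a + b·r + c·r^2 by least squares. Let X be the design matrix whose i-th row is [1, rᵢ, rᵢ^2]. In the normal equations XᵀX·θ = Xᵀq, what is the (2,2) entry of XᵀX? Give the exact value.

208

Row 2 ↔ basis r, column 2 ↔ basis r, so (XᵀX)_{2,2} = Σᵢ (r)·(r) = (-1)·(-1) + (1)·(1) + (2)·(2) + (9)·(9) + (11)·(11) = 208.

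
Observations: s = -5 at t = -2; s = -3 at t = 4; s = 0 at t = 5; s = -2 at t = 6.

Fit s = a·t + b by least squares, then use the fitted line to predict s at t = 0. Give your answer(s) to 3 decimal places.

ŝ = -4.052

Sums needed: Σt·t = 81, Σt = 13, Σ1 = 4.
And Σt·s = -14, Σs = -10.
Eliminating b: 4·(row 1) − 13·(row 2) gives 155·a = 4·(-14) − 13·(-10) = 74, so a = 74/155.
Then b = ((-10) − 13·(74/155))/4 = -628/155.
At t = 0: ŝ = (74/155)·(0) + (-628/155)·(1) = -628/155.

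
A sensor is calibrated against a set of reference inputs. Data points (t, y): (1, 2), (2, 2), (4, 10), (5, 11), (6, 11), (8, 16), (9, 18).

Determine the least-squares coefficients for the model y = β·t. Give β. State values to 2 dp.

The normal equations are: 227·β = 457.
Hence β = 457 / 227 ≈ 2.01322.

β = 2.01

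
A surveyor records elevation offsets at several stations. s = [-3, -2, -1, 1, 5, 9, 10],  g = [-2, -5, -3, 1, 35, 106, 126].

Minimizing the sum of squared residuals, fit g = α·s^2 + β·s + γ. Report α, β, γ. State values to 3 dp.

α = 1.029, β = 2.678, γ = -2.911

Forming MᵀM = [[17285, 1819, 221]; [1819, 221, 19]; [221, 19, 7]] and Mᵀg = [22021, 2409, 258]ᵀ gives MᵀM·[α, β, γ]ᵀ = Mᵀg.
Row-reducing yields α = 468565/455196, β = 1219111/455196, γ = -31549/10838.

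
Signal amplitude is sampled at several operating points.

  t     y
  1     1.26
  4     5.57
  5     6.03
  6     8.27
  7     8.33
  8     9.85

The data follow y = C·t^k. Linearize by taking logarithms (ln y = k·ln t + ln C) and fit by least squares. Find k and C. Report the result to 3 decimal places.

Taking logs, ln y = k·ln t + ln C, so regress ln y on ln t.
XᵀX = [[15.8331, 8.8128]; [8.8128, 6]], rhs = [17.9396, 10.2652]ᵀ  (here Σln t = 8.8128, Σ(ln t)² = 15.8331, Σln y = 10.2652, Σln t·ln y = 17.9396).
Δ = 15.8331·6 − (8.8128)² = 17.3327; k = (17.9396·6 − 8.8128·10.2652)/17.3327 = 0.99073, ln C = (15.8331·10.2652 − 8.8128·17.9396)/17.3327 = 0.25568, so C = exp(0.25568) = 1.29134.

k = 0.991, C = 1.291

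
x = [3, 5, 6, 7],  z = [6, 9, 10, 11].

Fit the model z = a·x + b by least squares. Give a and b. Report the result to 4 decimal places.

Setting ∂/∂a … = 0 gives: 119·a + 21·b = 200;  21·a + 4·b = 36.
det = 119·4 − 21² = 35.
a = (200·4 − 21·36)/35 = 44/35; b = (119·36 − 21·200)/35 = 12/5.

a = 1.2571, b = 2.4000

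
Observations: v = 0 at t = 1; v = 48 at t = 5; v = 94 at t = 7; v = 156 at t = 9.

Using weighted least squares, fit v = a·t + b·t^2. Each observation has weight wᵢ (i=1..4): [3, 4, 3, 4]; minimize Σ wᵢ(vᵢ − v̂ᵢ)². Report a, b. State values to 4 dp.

Setting ∂/∂a … = 0 gives: 574·a + 4448·b = 8550;  4448·a + 35950·b = 69162.
Eliminating b: 35950·(row 1) − 4448·(row 2) gives 850596·a = 35950·8550 − 4448·69162 = -260076, so a = -21673/70883.
Then b = (69162 − 4448·(-21673/70883))/35950 = 139049/70883.

a = -0.3058, b = 1.9617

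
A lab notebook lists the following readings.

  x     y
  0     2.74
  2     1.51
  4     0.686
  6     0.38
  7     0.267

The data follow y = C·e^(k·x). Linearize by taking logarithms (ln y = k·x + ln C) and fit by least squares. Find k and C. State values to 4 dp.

Let Y = ln y. Fitting Y = k·x + ln C by least squares:
Σx = 19.0000, Σ(x)² = 105.0000, Σln y = -1.2449, Σx·ln y = -15.7323.
Normal system: [[105.0000, 19.0000]; [19.0000, 5]]·[k, ln C]ᵀ = [-15.7323, -1.2449]ᵀ.
Δ = 105.0000·5 − (19.0000)² = 164.0000; k = (-15.7323·5 − 19.0000·-1.2449)/164.0000 = -0.33542, ln C = (105.0000·-1.2449 − 19.0000·-15.7323)/164.0000 = 1.02561, so C = exp(1.02561) = 2.78879.

k = -0.3354, C = 2.7888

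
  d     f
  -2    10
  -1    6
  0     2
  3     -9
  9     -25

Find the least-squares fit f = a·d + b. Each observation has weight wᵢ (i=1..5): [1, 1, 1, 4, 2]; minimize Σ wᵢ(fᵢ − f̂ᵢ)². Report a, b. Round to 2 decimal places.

a = -3.11, b = 1.79

The normal equations are: 203·a + 27·b = -584;  27·a + 9·b = -68.
(Σwᵢ·d·d = 203, Σwᵢ·d = 27, Σwᵢ·1 = 9, Σwᵢ·d·f = -584, Σwᵢ·f = -68.)
Δ = 203·9 − 27² = 1098.
a = ((-584)·9 − 27·(-68))/1098 = -190/61; b = (203·(-68) − 27·(-584))/1098 = 982/549.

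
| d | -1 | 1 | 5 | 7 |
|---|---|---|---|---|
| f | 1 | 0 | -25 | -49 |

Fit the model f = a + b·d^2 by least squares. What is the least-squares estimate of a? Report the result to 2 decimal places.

a = 1.40

Normal-equation sums: Σ1 = 4, Σd^2 = 76, Σd^2·d^2 = 3028.
And Σf = -73, Σd^2·f = -3025.
So AᵀA·[a, b]ᵀ = Aᵀf: [[4, 76]; [76, 3028]]·[a, b]ᵀ = [-73, -3025]ᵀ.
Eliminating b: 3028·(row 1) − 76·(row 2) gives 6336·a = 3028·(-73) − 76·(-3025) = 8856, so a = 123/88.
Then b = ((-3025) − 76·(123/88))/3028 = -91/88.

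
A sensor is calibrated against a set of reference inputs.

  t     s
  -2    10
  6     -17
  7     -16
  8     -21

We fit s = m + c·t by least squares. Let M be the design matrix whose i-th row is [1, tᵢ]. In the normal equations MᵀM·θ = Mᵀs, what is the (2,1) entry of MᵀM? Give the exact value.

Row 2 ↔ basis t, column 1 ↔ basis 1, so (MᵀM)_{2,1} = Σᵢ t = (-2)·(1) + (6)·(1) + (7)·(1) + (8)·(1) = 19.

19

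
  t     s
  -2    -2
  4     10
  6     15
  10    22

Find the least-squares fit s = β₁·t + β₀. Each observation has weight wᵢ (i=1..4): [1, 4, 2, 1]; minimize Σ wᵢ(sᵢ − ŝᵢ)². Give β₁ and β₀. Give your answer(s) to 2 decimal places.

β₁ = 2.04, β₀ = 2.08

With design matrix A, AᵀWA = [[240, 36]; [36, 8]] and AᵀWs = [564, 90]ᵀ.
Determinant 240·8 − 36² = 624.
β₁ = (564·8 − 36·90)/624 = 53/26; β₀ = (240·90 − 36·564)/624 = 27/13.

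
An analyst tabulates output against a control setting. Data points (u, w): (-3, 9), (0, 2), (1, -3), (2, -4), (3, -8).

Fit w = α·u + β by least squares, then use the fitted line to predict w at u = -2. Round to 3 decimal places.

Normal-equation sums: Σu·u = 23, Σu = 3, Σ1 = 5.
Moment sums: Σu·w = -62, Σw = -4.
Determinant 23·5 − 3² = 106.
α = ((-62)·5 − 3·(-4))/106 = -149/53; β = (23·(-4) − 3·(-62))/106 = 47/53.
At u = -2: ŵ = (-149/53)·(-2) + (47/53)·(1) = 345/53.

ŵ = 6.509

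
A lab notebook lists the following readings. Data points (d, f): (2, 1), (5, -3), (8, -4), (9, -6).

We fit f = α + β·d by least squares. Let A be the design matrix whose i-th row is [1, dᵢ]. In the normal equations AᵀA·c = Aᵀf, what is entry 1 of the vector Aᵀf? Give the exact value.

-12

Entry 1 ↔ basis 1, so (Aᵀf)_{1} = Σᵢ fᵢ = (1)·(1) + (1)·(-3) + (1)·(-4) + (1)·(-6) = -12.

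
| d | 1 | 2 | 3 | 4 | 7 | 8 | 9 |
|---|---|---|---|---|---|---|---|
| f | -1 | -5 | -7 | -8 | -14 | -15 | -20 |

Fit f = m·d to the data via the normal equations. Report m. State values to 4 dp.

Sums needed: Σd·d = 224.
For Xᵀf: Σd·f = -462.
Normal equations: [[224]]·[m]ᵀ = [-462]ᵀ.
Hence m = -462 / 224 ≈ -2.0625.

m = -2.0625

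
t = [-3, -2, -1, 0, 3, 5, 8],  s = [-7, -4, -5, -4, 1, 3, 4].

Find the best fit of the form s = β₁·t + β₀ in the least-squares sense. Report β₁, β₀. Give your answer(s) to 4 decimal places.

Setting ∂/∂β₁ … = 0 gives: 112·β₁ + 10·β₀ = 84;  10·β₁ + 7·β₀ = -12.
(Σt·t = 112, Σt = 10, Σ1 = 7, Σt·s = 84, Σs = -12.)
Determinant 112·7 − 10² = 684.
β₁ = (84·7 − 10·(-12))/684 = 59/57; β₀ = (112·(-12) − 10·84)/684 = -182/57.

β₁ = 1.0351, β₀ = -3.1930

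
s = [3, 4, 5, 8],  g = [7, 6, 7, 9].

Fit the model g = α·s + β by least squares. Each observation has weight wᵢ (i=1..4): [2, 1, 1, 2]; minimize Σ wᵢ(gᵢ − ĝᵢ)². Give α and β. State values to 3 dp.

From the data, Σwᵢ·s·s = 187, Σwᵢ·s = 31, Σwᵢ·1 = 6.
Right-hand side: Σwᵢ·s·g = 245, Σwᵢ·g = 45.
AᵀWA·[α, β]ᵀ = AᵀWg becomes [[187, 31]; [31, 6]]·[α, β]ᵀ = [245, 45]ᵀ.
det = 187·6 − 31² = 161.
α = (245·6 − 31·45)/161 = 75/161; β = (187·45 − 31·245)/161 = 820/161.

α = 0.466, β = 5.093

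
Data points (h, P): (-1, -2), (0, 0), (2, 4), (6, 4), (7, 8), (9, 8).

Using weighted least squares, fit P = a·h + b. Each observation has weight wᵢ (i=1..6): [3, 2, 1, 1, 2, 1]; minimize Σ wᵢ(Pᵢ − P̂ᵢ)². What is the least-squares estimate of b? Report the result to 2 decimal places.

b = -0.31

XᵀWX·[a, b]ᵀ = XᵀWP reads: 222·a + 28·b = 222;  28·a + 10·b = 26.
det = 222·10 − 28² = 1436.
a = (222·10 − 28·26)/1436 = 373/359; b = (222·26 − 28·222)/1436 = -111/359.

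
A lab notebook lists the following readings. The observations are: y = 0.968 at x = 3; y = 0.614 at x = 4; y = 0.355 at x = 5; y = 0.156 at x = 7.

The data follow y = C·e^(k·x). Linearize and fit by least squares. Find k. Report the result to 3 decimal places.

Let Y = ln y. Fitting Y = k·x + ln C by least squares:
XᵀX = [[99.0000, 19.0000]; [19.0000, 4]], rhs = [-20.2321, -3.4138]ᵀ  (here Σx = 19.0000, Σ(x)² = 99.0000, Σln y = -3.4138, Σx·ln y = -20.2321).
Δ = 99.0000·4 − (19.0000)² = 35.0000; k = (-20.2321·4 − 19.0000·-3.4138)/35.0000 = -0.45902, ln C = (99.0000·-3.4138 − 19.0000·-20.2321)/35.0000 = 1.32690.

k = -0.459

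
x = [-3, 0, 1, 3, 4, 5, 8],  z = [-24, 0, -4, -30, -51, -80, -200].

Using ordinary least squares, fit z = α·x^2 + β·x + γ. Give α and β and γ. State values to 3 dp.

α = -3.008, β = -0.941, γ = 0.137

The normal equations are: 5140·α + 702·β + 124·γ = -16106;  702·α + 124·β + 18·γ = -2226;  124·α + 18·β + 7·γ = -389.
Inverting the 3×3 Gram matrix, [α, β, γ]ᵀ = [-143806/47803, -44967/47803, 6569/47803]ᵀ.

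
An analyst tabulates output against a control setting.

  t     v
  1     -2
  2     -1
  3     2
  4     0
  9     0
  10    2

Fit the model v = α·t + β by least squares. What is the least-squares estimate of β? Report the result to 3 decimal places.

β = -1.005

Normal-equation sums: Σt·t = 211, Σt = 29, Σ1 = 6.
And Σt·v = 22, Σv = 1.
XᵀX·[α, β]ᵀ = Xᵀv becomes [[211, 29]; [29, 6]]·[α, β]ᵀ = [22, 1]ᵀ.
det = 211·6 − 29² = 425.
α = (22·6 − 29·1)/425 = 103/425; β = (211·1 − 29·22)/425 = -427/425.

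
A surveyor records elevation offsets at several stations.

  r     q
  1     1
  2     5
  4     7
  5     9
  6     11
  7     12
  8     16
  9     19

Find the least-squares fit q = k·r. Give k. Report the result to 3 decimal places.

k = 1.931

Forming XᵀX = [[276]] and Xᵀq = [533]ᵀ gives XᵀX·[k]ᵀ = Xᵀq.
k = 533/276 = 1.93116.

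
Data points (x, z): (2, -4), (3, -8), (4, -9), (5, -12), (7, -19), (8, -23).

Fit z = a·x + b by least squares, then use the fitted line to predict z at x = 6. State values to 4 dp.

ẑ = -16.0870

The normal system MᵀM·[a, b]ᵀ = Mᵀz is [[167, 29]; [29, 6]]·[a, b]ᵀ = [-445, -75]ᵀ.
Determinant 167·6 − 29² = 161.
a = ((-445)·6 − 29·(-75))/161 = -495/161; b = (167·(-75) − 29·(-445))/161 = 380/161.
At x = 6: ẑ = (-495/161)·(6) + (380/161)·(1) = -370/23.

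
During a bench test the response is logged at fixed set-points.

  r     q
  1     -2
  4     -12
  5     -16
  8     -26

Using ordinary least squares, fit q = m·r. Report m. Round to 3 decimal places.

The normal system XᵀX·[m]ᵀ = Xᵀq is [[106]]·[m]ᵀ = [-338]ᵀ.
Hence m = -338 / 106 ≈ -3.18868.

m = -3.189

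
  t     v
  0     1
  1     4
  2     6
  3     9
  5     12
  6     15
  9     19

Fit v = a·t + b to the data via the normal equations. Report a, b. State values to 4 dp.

From the data, Σt·t = 156, Σt = 26, Σ1 = 7.
Right-hand side: Σt·v = 364, Σv = 66.
Normal equations: [[156, 26]; [26, 7]]·[a, b]ᵀ = [364, 66]ᵀ.
Determinant 156·7 − 26² = 416.
a = (364·7 − 26·66)/416 = 2; b = (156·66 − 26·364)/416 = 2.

a = 2.0000, b = 2.0000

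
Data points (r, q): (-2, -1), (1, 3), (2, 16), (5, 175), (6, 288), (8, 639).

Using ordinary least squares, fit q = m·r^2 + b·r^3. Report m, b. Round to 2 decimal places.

m = 2.00, b = 1.00

Forming XᵀX = [[6050, 43670]; [43670, 324554]] and Xᵀq = [55702, 411390]ᵀ gives XᵀX·[m, b]ᵀ = Xᵀq.
Determinant 6050·324554 − 43670² = 56482800.
m = (55702·324554 − 43670·411390)/56482800 = 14113201/7060350; b = (6050·411390 − 43670·55702)/56482800 = 128189/128370.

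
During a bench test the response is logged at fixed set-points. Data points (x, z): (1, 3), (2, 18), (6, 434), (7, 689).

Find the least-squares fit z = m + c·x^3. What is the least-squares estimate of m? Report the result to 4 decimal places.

Entries of AᵀA: Σ1 = 4, Σx^3 = 568, Σx^3·x^3 = 164370.
Right-hand side: Σz = 1144, Σx^3·z = 330218.
So AᵀA·[m, c]ᵀ = Aᵀz: [[4, 568]; [568, 164370]]·[m, c]ᵀ = [1144, 330218]ᵀ.
Determinant 4·164370 − 568² = 334856.
m = (1144·164370 − 568·330218)/334856 = 3128/2203; c = (4·330218 − 568·1144)/334856 = 4415/2203.

m = 1.4199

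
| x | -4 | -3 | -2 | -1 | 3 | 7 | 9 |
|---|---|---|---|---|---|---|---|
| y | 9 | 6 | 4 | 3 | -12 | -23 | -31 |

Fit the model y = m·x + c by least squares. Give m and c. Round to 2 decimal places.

m = -3.08, c = -2.33

Entries of MᵀM: Σx·x = 169, Σx = 9, Σ1 = 7.
Moment sums: Σx·y = -541, Σy = -44.
So MᵀM·[m, c]ᵀ = Mᵀy: [[169, 9]; [9, 7]]·[m, c]ᵀ = [-541, -44]ᵀ.
Δ = 169·7 − 9² = 1102.
m = ((-541)·7 − 9·(-44))/1102 = -3391/1102; c = (169·(-44) − 9·(-541))/1102 = -2567/1102.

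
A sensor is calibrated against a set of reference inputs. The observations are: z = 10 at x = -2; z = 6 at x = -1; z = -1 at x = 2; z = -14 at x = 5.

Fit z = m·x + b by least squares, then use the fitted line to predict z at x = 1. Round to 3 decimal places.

ẑ = 0.250

The normal equations are: 34·m + 4·b = -98;  4·m + 4·b = 1.
Δ = 34·4 − 4² = 120.
m = ((-98)·4 − 4·1)/120 = -33/10; b = (34·1 − 4·(-98))/120 = 71/20.
At x = 1: ẑ = (-33/10)·(1) + (71/20)·(1) = 1/4.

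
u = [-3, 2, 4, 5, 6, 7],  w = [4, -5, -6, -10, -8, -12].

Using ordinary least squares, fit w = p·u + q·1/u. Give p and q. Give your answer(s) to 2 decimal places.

p = -1.55, q = -2.13

Entries of AᵀA: Σu·u = 139, Σu·1/u = 6, Σ1/u·1/u = 90281/176400.
Moment sums: Σu·w = -228, Σ1/u·w = -218/21.
Normal equations: [[139, 6]; [6, 90281/176400]]·[p, q]ᵀ = [-228, -218/21]ᵀ.
Δ = 139·(90281/176400) − 6² = 6198659/176400.
p = ((-228)·(90281/176400) − 6·(-218/21))/(6198659/176400) = -9596868/6198659; q = (139·(-218/21) − 6·(-228))/(6198659/176400) = -13221600/6198659.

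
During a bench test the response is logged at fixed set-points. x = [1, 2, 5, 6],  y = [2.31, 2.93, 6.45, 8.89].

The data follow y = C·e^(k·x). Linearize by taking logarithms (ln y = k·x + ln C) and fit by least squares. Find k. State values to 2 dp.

Linearized form: ln y = k·x + ln C. From the 4 transformed points,
Σx = 14.0000, Σ(x)² = 66.0000, Σln y = 5.9613, Σx·ln y = 25.4172.
Normal system: [[66.0000, 14.0000]; [14.0000, 4]]·[k, ln C]ᵀ = [25.4172, 5.9613]ᵀ.
Δ = 66.0000·4 − (14.0000)² = 68.0000; k = (25.4172·4 − 14.0000·5.9613)/68.0000 = 0.26781, ln C = (66.0000·5.9613 − 14.0000·25.4172)/68.0000 = 0.55297.

k = 0.27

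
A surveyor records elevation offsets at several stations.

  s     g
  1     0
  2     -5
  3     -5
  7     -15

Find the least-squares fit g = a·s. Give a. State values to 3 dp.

a = -2.063

The normal system XᵀX·[a]ᵀ = Xᵀg is [[63]]·[a]ᵀ = [-130]ᵀ.
Hence a = -130 / 63 ≈ -2.06349.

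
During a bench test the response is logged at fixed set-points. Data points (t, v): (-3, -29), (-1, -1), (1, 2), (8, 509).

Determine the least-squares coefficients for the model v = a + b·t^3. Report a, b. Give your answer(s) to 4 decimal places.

Sums needed: Σ1 = 4, Σt^3 = 485, Σt^3·t^3 = 262875.
For Xᵀv: Σv = 481, Σt^3·v = 261394.
Normal equations: [[4, 485]; [485, 262875]]·[a, b]ᵀ = [481, 261394]ᵀ.
det = 4·262875 − 485² = 816275.
a = (481·262875 − 485·261394)/816275 = -66643/163255; b = (4·261394 − 485·481)/816275 = 812291/816275.

a = -0.4082, b = 0.9951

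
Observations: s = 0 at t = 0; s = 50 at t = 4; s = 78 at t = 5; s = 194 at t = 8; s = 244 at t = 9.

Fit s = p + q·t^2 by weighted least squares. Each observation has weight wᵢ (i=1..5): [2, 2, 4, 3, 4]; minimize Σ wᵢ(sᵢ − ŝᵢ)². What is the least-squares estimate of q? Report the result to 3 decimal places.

With design matrix A, AᵀWA = [[15, 648]; [648, 41544]] and AᵀWs = [1970, 125704]ᵀ.
Eliminating q: 41544·(row 1) − 648·(row 2) gives 203256·p = 41544·1970 − 648·125704 = 385488, so p = 5354/2823.
Then q = (125704 − 648·(5354/2823))/41544 = 25375/8469.

q = 2.996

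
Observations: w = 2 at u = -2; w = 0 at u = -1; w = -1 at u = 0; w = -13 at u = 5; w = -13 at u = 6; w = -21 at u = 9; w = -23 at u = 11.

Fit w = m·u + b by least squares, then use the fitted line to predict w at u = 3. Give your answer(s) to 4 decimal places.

ŵ = -7.8507

Setting ∂/∂m … = 0 gives: 268·m + 28·b = -589;  28·m + 7·b = -69.
Determinant 268·7 − 28² = 1092.
m = ((-589)·7 − 28·(-69))/1092 = -313/156; b = (268·(-69) − 28·(-589))/1092 = -500/273.
At u = 3: ŵ = (-313/156)·(3) + (-500/273)·(1) = -8573/1092.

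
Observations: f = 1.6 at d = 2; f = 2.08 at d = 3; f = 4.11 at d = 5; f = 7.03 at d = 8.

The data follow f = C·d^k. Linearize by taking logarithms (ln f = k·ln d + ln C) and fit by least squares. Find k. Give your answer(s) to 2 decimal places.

With ln fᵢ as the transformed response and ln dᵢ as the regressor:
Σln d = 5.4806, Σ(ln d)² = 8.6018, Σln f = 4.5660, Σln d·ln f = 7.4605.
Equations: 8.6018·k + 5.4806·ln C = 7.4605;  5.4806·k + 4·ln C = 4.5660.
Δ = 8.6018·4 − (5.4806)² = 4.3697; k = (7.4605·4 − 5.4806·4.5660)/4.3697 = 1.10247, ln C = (8.6018·4.5660 − 5.4806·7.4605)/4.3697 = -0.36907.

k = 1.10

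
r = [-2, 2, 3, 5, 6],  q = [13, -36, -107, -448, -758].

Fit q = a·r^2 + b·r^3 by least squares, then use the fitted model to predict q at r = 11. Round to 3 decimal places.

Sums needed: Σr^2·r^2 = 2034, Σr^2·r^3 = 11144, Σr^3·r^3 = 63138.
Right-hand side: Σr^2·q = -39543, Σr^3·q = -223009.
AᵀA·[a, b]ᵀ = Aᵀq becomes [[2034, 11144]; [11144, 63138]]·[a, b]ᵀ = [-39543, -223009]ᵀ.
Determinant 2034·63138 − 11144² = 4233956.
a = ((-39543)·63138 − 11144·(-223009))/4233956 = -5726819/2116978; b = (2034·(-223009) − 11144·(-39543))/4233956 = -6466557/2116978.
At r = 11: q̂ = (-5726819/2116978)·(121) + (-6466557/2116978)·(1331) = -4649966233/1058489.

q̂ = -4393.023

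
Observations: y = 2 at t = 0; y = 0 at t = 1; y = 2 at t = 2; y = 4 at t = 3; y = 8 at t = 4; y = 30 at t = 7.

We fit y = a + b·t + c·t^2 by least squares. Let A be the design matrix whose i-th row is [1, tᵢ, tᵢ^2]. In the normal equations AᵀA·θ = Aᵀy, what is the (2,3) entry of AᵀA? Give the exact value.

Row 2 ↔ basis t, column 3 ↔ basis t^2, so (AᵀA)_{2,3} = Σᵢ (t)·(t^2) = (0)·(0) + (1)·(1) + (2)·(4) + (3)·(9) + (4)·(16) + (7)·(49) = 443.

443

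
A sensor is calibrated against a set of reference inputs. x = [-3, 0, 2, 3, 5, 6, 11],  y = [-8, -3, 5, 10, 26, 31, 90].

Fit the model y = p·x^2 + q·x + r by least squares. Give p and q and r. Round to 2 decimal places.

p = 0.49, q = 3.03, r = -3.19

From the data, Σx^2·x^2 = 16740, Σx^2·x = 1680, Σx^2 = 204, Σx·x = 204, Σx = 24, Σ1 = 7.
For Aᵀy: Σx^2·y = 12694, Σx·y = 1370, Σy = 151.
So AᵀA·[p, q, r]ᵀ = Aᵀy: [[16740, 1680, 204]; [1680, 204, 24]; [204, 24, 7]]·[p, q, r]ᵀ = [12694, 1370, 151]ᵀ.
Row-reducing yields p = 50663/102774, q = 311501/102774, r = -54581/17129.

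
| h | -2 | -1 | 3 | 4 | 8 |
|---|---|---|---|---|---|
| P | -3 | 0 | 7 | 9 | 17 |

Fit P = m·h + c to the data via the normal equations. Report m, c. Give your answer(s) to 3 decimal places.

m = 1.948, c = 1.325

The normal equations are: 94·m + 12·c = 199;  12·m + 5·c = 30.
det = 94·5 − 12² = 326.
m = (199·5 − 12·30)/326 = 635/326; c = (94·30 − 12·199)/326 = 216/163.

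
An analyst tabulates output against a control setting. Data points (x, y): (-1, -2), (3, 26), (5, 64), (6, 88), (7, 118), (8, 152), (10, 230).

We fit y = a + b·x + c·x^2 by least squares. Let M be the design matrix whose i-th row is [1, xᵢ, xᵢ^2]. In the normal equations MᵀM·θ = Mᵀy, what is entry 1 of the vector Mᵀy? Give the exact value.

676

Entry 1 ↔ basis 1, so (Mᵀy)_{1} = Σᵢ yᵢ = (1)·(-2) + (1)·(26) + (1)·(64) + (1)·(88) + (1)·(118) + (1)·(152) + (1)·(230) = 676.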